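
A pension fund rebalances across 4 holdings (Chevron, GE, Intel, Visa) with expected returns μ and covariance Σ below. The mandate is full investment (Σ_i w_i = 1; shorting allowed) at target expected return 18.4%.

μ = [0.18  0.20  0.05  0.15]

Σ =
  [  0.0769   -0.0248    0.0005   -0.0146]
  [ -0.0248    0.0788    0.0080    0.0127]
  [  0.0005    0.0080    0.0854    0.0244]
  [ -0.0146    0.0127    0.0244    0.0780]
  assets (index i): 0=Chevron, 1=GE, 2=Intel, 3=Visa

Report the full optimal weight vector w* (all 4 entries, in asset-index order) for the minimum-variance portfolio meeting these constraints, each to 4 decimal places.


x=Σ⁻¹μ = [3.8723  3.4403  -0.3909  2.2100]
y=Σ⁻¹𝟙 = [20.5631  16.5710  6.6384  11.8948]
a=μᵀx=1.697028  b=𝟙ᵀx=9.131704  c=𝟙ᵀy=55.667315  D=ac−b²=11.080999
λ₁=(c·0.184−b)/D = (55.667315·0.184−9.131704)/11.080999 = 0.100269
λ₂=(a−b·0.184)/D = (1.697028−9.131704·0.184)/11.080999 = 0.001516
w* = 0.100269·x + 0.001516·y:
  w_0 = 0.100269·3.8723 + 0.001516·20.5631 = 0.4194  (Chevron)
  w_1 = 0.100269·3.4403 + 0.001516·16.5710 = 0.3701  (GE)
  w_2 = 0.100269·-0.3909 + 0.001516·6.6384 = -0.0291  (Intel)
  w_3 = 0.100269·2.2100 + 0.001516·11.8948 = 0.2396  (Visa)
Σw_i=1.0000  μᵀw=0.1840
σ²=wᵀΣw=λ₁·μ_p+λ₂ = 0.100269·0.184 + 0.001516 = 0.019965 ≈ 0.0200

0.4194  0.3701  -0.0291  0.2396


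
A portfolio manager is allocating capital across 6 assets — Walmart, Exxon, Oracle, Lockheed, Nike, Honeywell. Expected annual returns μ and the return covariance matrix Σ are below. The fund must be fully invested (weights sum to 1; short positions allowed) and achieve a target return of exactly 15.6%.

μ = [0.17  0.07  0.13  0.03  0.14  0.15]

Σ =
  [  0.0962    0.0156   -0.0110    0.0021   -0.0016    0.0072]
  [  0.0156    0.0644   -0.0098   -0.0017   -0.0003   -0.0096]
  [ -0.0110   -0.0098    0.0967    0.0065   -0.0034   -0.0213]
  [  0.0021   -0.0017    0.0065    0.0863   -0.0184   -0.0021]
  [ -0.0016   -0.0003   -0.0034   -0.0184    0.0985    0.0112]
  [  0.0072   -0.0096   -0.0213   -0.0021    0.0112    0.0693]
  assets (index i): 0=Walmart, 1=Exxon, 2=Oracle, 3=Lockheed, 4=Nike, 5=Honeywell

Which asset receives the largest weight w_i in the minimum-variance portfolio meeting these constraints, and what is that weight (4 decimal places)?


Honeywell (0.3419)

g=Σ⁻¹μ = [1.5980  1.4704  2.2832  0.5127  1.3186  2.7064]
h=Σ⁻¹𝟙 = [7.5323  19.7388  17.1543  13.3648  11.1195  20.2622]
a=μᵀg=1.277339  b=𝟙ᵀg=9.889280  c=𝟙ᵀh=89.172016  D=ac−b²=16.105027
λ₁=(c·0.156−b)/D = (89.172016·0.156−9.889280)/16.105027 = 0.249708
λ₂=(a−b·0.156)/D = (1.277339−9.889280·0.156)/16.105027 = -0.016479
w* = 0.249708·g + -0.016479·h:
  w_0 = 0.249708·1.5980 + -0.016479·7.5323 = 0.2749  (Walmart)
  w_1 = 0.249708·1.4704 + -0.016479·19.7388 = 0.0419  (Exxon)
  w_2 = 0.249708·2.2832 + -0.016479·17.1543 = 0.2875  (Oracle)
  w_3 = 0.249708·0.5127 + -0.016479·13.3648 = -0.0922  (Lockheed)
  w_4 = 0.249708·1.3186 + -0.016479·11.1195 = 0.1460  (Nike)
  w_5 = 0.249708·2.7064 + -0.016479·20.2622 = 0.3419  (Honeywell)
Σw_i=1.0000  μᵀw=0.1560
σ²=wᵀΣw=λ₁·μ_p+λ₂ = 0.249708·0.156 + -0.016479 = 0.022476 ≈ 0.0225


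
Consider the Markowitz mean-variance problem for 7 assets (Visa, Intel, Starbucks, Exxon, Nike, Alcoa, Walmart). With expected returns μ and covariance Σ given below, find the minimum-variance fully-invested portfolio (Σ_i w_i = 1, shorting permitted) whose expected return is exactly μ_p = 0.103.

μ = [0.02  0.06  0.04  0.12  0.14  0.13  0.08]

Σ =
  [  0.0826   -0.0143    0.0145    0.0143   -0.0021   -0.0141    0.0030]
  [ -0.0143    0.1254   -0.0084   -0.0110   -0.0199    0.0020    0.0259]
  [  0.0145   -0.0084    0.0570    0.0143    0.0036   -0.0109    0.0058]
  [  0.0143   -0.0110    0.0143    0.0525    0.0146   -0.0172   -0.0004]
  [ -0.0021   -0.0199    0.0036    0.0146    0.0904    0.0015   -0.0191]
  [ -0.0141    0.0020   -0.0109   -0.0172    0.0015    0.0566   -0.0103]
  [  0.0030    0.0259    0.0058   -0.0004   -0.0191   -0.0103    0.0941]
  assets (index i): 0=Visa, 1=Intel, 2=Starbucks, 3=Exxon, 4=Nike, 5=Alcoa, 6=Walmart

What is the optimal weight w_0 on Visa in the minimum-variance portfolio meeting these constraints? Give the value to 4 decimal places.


x=Σ⁻¹μ = [0.3688  0.7113  0.4170  2.9975  1.4307  3.5551  1.3092]
y=Σ⁻¹𝟙 = [13.0941  11.1526  14.6504  20.9745  11.9041  31.6366  12.2052]
a=μᵀx=1.193643  b=𝟙ᵀx=10.789740  c=𝟙ᵀy=115.617511  D=ac−b²=21.587515
λ₁=(c·0.103−b)/D = (115.617511·0.103−10.789740)/21.587515 = 0.051829
λ₂=(a−b·0.103)/D = (1.193643−10.789740·0.103)/21.587515 = 0.003812
w* = 0.051829·x + 0.003812·y:
  w_0 = 0.051829·0.3688 + 0.003812·13.0941 = 0.0690  (Visa)
  w_1 = 0.051829·0.7113 + 0.003812·11.1526 = 0.0794  (Intel)
  w_2 = 0.051829·0.4170 + 0.003812·14.6504 = 0.0775  (Starbucks)
  w_3 = 0.051829·2.9975 + 0.003812·20.9745 = 0.2353  (Exxon)
  w_4 = 0.051829·1.4307 + 0.003812·11.9041 = 0.1195  (Nike)
  w_5 = 0.051829·3.5551 + 0.003812·31.6366 = 0.3049  (Alcoa)
  w_6 = 0.051829·1.3092 + 0.003812·12.2052 = 0.1144  (Walmart)
Σw_i=1.0000  μᵀw=0.1030
σ²=wᵀΣw=λ₁·μ_p+λ₂ = 0.051829·0.103 + 0.003812 = 0.009151 ≈ 0.0092

0.0690


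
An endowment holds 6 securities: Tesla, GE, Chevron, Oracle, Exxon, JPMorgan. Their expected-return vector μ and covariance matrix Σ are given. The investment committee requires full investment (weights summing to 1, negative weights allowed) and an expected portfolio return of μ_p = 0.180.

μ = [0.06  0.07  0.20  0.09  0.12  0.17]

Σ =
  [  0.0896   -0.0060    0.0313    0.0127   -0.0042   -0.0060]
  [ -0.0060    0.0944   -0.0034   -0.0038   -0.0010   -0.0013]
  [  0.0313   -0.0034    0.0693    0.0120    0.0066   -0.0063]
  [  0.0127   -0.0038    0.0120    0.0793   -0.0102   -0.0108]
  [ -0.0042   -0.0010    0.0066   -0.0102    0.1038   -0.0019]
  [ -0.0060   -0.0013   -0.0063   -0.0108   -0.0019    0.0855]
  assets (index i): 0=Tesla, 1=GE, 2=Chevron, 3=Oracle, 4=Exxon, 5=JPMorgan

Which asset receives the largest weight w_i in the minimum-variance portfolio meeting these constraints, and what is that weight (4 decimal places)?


Chevron (0.5147)

x=Σ⁻¹μ = [-0.2599  0.9260  2.9418  1.2462  1.1335  2.3835]
y=Σ⁻¹𝟙 = [8.3435  12.3432  9.1618  13.9789  11.1590  15.1579]
a=μᵀx=1.290948  b=𝟙ᵀx=8.371018  c=𝟙ᵀy=70.144274  D=ac−b²=20.478653
λ₁=(c·0.180−b)/D = (70.144274·0.180−8.371018)/20.478653 = 0.207775
λ₂=(a−b·0.180)/D = (1.290948−8.371018·0.180)/20.478653 = -0.010540
w* = 0.207775·x + -0.010540·y:
  w_0 = 0.207775·-0.2599 + -0.010540·8.3435 = -0.1419  (Tesla)
  w_1 = 0.207775·0.9260 + -0.010540·12.3432 = 0.0623  (GE)
  w_2 = 0.207775·2.9418 + -0.010540·9.1618 = 0.5147  (Chevron)
  w_3 = 0.207775·1.2462 + -0.010540·13.9789 = 0.1116  (Oracle)
  w_4 = 0.207775·1.1335 + -0.010540·11.1590 = 0.1179  (Exxon)
  w_5 = 0.207775·2.3835 + -0.010540·15.1579 = 0.3355  (JPMorgan)
Σw_i=1.0000  μᵀw=0.1800
σ²=wᵀΣw=λ₁·μ_p+λ₂ = 0.207775·0.180 + -0.010540 = 0.026860 ≈ 0.0269


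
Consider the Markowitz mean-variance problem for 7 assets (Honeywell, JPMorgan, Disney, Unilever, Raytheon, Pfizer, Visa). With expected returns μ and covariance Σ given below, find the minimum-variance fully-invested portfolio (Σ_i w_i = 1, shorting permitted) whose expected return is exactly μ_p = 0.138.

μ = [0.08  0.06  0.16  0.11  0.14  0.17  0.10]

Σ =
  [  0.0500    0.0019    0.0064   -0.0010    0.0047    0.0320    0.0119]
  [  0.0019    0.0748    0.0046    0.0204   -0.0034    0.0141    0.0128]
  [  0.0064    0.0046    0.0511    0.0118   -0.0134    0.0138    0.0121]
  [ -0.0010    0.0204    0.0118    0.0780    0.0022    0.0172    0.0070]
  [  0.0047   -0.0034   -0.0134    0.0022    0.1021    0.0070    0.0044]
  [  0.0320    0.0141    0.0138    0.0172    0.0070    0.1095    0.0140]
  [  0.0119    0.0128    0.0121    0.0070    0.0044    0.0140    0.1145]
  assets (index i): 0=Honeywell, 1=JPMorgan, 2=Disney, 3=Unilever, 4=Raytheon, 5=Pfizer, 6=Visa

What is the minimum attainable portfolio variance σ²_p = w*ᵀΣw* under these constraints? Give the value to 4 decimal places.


u=Σ⁻¹μ = [0.5175  0.3199  3.0723  0.6358  1.6860  0.7312  0.2661]
v=Σ⁻¹𝟙 = [16.6659  10.0798  17.4921  7.4770  11.4621  -1.5722  3.3208]
a=μᵀu=1.009052  b=𝟙ᵀu=7.228783  c=𝟙ᵀv=64.925684  D=ac−b²=13.258077
λ₁=(c·0.138−b)/D = (64.925684·0.138−7.228783)/13.258077 = 0.130559
λ₂=(a−b·0.138)/D = (1.009052−7.228783·0.138)/13.258077 = 0.000866
w* = 0.130559·u + 0.000866·v:
  w_0 = 0.130559·0.5175 + 0.000866·16.6659 = 0.0820  (Honeywell)
  w_1 = 0.130559·0.3199 + 0.000866·10.0798 = 0.0505  (JPMorgan)
  w_2 = 0.130559·3.0723 + 0.000866·17.4921 = 0.4163  (Disney)
  w_3 = 0.130559·0.6358 + 0.000866·7.4770 = 0.0895  (Unilever)
  w_4 = 0.130559·1.6860 + 0.000866·11.4621 = 0.2300  (Raytheon)
  w_5 = 0.130559·0.7312 + 0.000866·-1.5722 = 0.0941  (Pfizer)
  w_6 = 0.130559·0.2661 + 0.000866·3.3208 = 0.0376  (Visa)
Σw_i=1.0000  μᵀw=0.1380
σ²=wᵀΣw=λ₁·μ_p+λ₂ = 0.130559·0.138 + 0.000866 = 0.018883 ≈ 0.0189

0.0189


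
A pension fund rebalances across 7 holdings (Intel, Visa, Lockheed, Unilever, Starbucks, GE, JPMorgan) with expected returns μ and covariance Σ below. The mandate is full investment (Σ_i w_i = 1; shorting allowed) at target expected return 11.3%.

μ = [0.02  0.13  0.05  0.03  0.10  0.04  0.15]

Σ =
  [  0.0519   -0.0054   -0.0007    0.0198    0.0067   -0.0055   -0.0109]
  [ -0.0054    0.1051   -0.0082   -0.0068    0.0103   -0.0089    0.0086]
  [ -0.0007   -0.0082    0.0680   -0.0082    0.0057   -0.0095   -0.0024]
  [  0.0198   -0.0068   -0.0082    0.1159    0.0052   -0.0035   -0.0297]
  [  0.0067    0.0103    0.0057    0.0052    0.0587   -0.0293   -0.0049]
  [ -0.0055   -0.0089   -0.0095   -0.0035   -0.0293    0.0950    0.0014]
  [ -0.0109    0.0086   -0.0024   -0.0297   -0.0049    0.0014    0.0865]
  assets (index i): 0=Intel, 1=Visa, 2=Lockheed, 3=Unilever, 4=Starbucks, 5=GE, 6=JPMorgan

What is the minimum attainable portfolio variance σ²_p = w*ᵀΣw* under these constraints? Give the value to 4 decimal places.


g=Σ⁻¹μ = [0.5213  1.1313  1.0528  0.7904  2.1007  1.3088  2.0857]
h=Σ⁻¹𝟙 = [19.4882  10.9306  19.4383  11.6817  22.3210  21.6660  18.3937]
a=μᵀg=0.809121  b=𝟙ᵀg=8.990907  c=𝟙ᵀh=123.919569  D=ac−b²=19.429546
λ₁=(c·0.113−b)/D = (123.919569·0.113−8.990907)/19.429546 = 0.257958
λ₂=(a−b·0.113)/D = (0.809121−8.990907·0.113)/19.429546 = -0.010646
w* = 0.257958·g + -0.010646·h:
  w_0 = 0.257958·0.5213 + -0.010646·19.4882 = -0.0730  (Intel)
  w_1 = 0.257958·1.1313 + -0.010646·10.9306 = 0.1754  (Visa)
  w_2 = 0.257958·1.0528 + -0.010646·19.4383 = 0.0646  (Lockheed)
  w_3 = 0.257958·0.7904 + -0.010646·11.6817 = 0.0795  (Unilever)
  w_4 = 0.257958·2.1007 + -0.010646·22.3210 = 0.3043  (Starbucks)
  w_5 = 0.257958·1.3088 + -0.010646·21.6660 = 0.1069  (GE)
  w_6 = 0.257958·2.0857 + -0.010646·18.3937 = 0.3422  (JPMorgan)
Σw_i=1.0000  μᵀw=0.1130
σ²=wᵀΣw=λ₁·μ_p+λ₂ = 0.257958·0.113 + -0.010646 = 0.018503 ≈ 0.0185

0.0185


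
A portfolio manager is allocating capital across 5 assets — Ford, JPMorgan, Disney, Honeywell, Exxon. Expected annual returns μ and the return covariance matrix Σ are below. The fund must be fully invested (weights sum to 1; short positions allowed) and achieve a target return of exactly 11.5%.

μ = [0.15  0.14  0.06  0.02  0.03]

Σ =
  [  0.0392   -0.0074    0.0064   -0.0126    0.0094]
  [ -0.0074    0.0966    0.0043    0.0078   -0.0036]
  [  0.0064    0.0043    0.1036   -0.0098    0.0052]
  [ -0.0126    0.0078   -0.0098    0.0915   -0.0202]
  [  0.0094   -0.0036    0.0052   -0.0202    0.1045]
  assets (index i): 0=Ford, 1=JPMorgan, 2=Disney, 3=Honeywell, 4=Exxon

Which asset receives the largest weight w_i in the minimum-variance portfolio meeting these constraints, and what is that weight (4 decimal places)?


x=Σ⁻¹μ = [4.3105  1.7110  0.3056  0.7171  0.0817]
y=Σ⁻¹𝟙 = [29.3116  11.2136  8.4881  17.1739  10.2164]
a=μᵀx=0.921250  b=𝟙ᵀx=7.125891  c=𝟙ᵀy=76.403576  D=ac−b²=19.608513
λ₁=(c·0.115−b)/D = (76.403576·0.115−7.125891)/19.608513 = 0.084684
λ₂=(a−b·0.115)/D = (0.921250−7.125891·0.115)/19.608513 = 0.005190
w* = 0.084684·x + 0.005190·y:
  w_0 = 0.084684·4.3105 + 0.005190·29.3116 = 0.5172  (Ford)
  w_1 = 0.084684·1.7110 + 0.005190·11.2136 = 0.2031  (JPMorgan)
  w_2 = 0.084684·0.3056 + 0.005190·8.4881 = 0.0699  (Disney)
  w_3 = 0.084684·0.7171 + 0.005190·17.1739 = 0.1499  (Honeywell)
  w_4 = 0.084684·0.0817 + 0.005190·10.2164 = 0.0599  (Exxon)
Σw_i=1.0000  μᵀw=0.1150
σ²=wᵀΣw=λ₁·μ_p+λ₂ = 0.084684·0.115 + 0.005190 = 0.014929 ≈ 0.0149

Ford (0.5172)


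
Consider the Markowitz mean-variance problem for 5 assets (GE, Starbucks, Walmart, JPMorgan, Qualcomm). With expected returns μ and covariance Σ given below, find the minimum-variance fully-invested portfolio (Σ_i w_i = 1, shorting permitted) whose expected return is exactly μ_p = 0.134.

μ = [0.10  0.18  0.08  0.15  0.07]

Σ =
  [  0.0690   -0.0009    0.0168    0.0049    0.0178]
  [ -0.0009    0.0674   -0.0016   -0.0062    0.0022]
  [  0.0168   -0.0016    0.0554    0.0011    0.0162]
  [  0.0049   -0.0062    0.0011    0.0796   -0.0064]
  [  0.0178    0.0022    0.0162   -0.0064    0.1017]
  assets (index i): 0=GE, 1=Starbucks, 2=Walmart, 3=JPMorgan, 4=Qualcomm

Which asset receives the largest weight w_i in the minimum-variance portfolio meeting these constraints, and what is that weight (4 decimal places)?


g=Σ⁻¹μ = [0.9724  2.8857  1.0700  2.0679  0.4154]
h=Σ⁻¹𝟙 = [8.6951  16.3158  13.6728  13.6432  6.6386]
a=μᵀg=1.041526  b=𝟙ᵀg=7.411365  c=𝟙ᵀh=58.965557  D=ac−b²=6.485858
λ₁=(c·0.134−b)/D = (58.965557·0.134−7.411365)/6.485858 = 0.075552
λ₂=(a−b·0.134)/D = (1.041526−7.411365·0.134)/6.485858 = 0.007463
w* = 0.075552·g + 0.007463·h:
  w_0 = 0.075552·0.9724 + 0.007463·8.6951 = 0.1384  (GE)
  w_1 = 0.075552·2.8857 + 0.007463·16.3158 = 0.3398  (Starbucks)
  w_2 = 0.075552·1.0700 + 0.007463·13.6728 = 0.1829  (Walmart)
  w_3 = 0.075552·2.0679 + 0.007463·13.6432 = 0.2581  (JPMorgan)
  w_4 = 0.075552·0.4154 + 0.007463·6.6386 = 0.0809  (Qualcomm)
Σw_i=1.0000  μᵀw=0.1340
σ²=wᵀΣw=λ₁·μ_p+λ₂ = 0.075552·0.134 + 0.007463 = 0.017587 ≈ 0.0176

Starbucks (0.3398)


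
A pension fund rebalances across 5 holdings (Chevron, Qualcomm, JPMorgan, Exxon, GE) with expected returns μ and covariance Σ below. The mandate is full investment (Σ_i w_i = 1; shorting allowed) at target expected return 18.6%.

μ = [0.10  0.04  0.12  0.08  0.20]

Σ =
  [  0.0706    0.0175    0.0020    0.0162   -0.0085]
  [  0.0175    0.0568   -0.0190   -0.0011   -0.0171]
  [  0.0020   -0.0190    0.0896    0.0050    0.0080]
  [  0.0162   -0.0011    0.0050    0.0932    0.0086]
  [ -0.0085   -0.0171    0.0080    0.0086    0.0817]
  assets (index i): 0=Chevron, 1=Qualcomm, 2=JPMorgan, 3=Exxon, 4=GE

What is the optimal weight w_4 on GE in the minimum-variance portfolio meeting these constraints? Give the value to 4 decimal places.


0.7434

g=Σ⁻¹μ = [1.2275  1.6245  1.3926  0.3363  2.7439]
h=Σ⁻¹𝟙 = [7.7889  25.0259  14.4432  7.4112  16.0938]
a=μᵀg=0.930530  b=𝟙ᵀg=7.324772  c=𝟙ᵀh=70.763028  D=ac−b²=12.194832
λ₁=(c·0.186−b)/D = (70.763028·0.186−7.324772)/12.194832 = 0.478658
λ₂=(a−b·0.186)/D = (0.930530−7.324772·0.186)/12.194832 = -0.035415
w* = 0.478658·g + -0.035415·h:
  w_0 = 0.478658·1.2275 + -0.035415·7.7889 = 0.3117  (Chevron)
  w_1 = 0.478658·1.6245 + -0.035415·25.0259 = -0.1087  (Qualcomm)
  w_2 = 0.478658·1.3926 + -0.035415·14.4432 = 0.1551  (JPMorgan)
  w_3 = 0.478658·0.3363 + -0.035415·7.4112 = -0.1015  (Exxon)
  w_4 = 0.478658·2.7439 + -0.035415·16.0938 = 0.7434  (GE)
Σw_i=1.0000  μᵀw=0.1860
σ²=wᵀΣw=λ₁·μ_p+λ₂ = 0.478658·0.186 + -0.035415 = 0.053616 ≈ 0.0536


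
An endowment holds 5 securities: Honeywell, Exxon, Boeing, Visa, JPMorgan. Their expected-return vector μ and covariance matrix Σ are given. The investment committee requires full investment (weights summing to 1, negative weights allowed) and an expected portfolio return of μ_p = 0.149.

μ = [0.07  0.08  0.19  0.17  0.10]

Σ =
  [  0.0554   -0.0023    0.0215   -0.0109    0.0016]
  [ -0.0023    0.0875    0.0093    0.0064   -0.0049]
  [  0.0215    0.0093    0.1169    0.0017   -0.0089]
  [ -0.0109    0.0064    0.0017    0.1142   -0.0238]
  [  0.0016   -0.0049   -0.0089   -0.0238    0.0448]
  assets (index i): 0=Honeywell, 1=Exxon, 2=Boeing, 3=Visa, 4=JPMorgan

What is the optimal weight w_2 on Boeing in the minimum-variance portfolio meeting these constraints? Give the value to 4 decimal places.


u=Σ⁻¹μ = [1.0078  0.8128  1.6340  2.3151  3.8396]
v=Σ⁻¹𝟙 = [18.3318  11.8540  6.5177  16.6431  33.0997]
a=μᵀu=1.223547  b=𝟙ᵀu=9.609209  c=𝟙ᵀv=86.446334  D=ac−b²=13.434247
λ₁=(c·0.149−b)/D = (86.446334·0.149−9.609209)/13.434247 = 0.243504
λ₂=(a−b·0.149)/D = (1.223547−9.609209·0.149)/13.434247 = -0.015500
w* = 0.243504·u + -0.015500·v:
  w_0 = 0.243504·1.0078 + -0.015500·18.3318 = -0.0387  (Honeywell)
  w_1 = 0.243504·0.8128 + -0.015500·11.8540 = 0.0142  (Exxon)
  w_2 = 0.243504·1.6340 + -0.015500·6.5177 = 0.2969  (Boeing)
  w_3 = 0.243504·2.3151 + -0.015500·16.6431 = 0.3058  (Visa)
  w_4 = 0.243504·3.8396 + -0.015500·33.0997 = 0.4219  (JPMorgan)
Σw_i=1.0000  μᵀw=0.1490
σ²=wᵀΣw=λ₁·μ_p+λ₂ = 0.243504·0.149 + -0.015500 = 0.020783 ≈ 0.0208

0.2969


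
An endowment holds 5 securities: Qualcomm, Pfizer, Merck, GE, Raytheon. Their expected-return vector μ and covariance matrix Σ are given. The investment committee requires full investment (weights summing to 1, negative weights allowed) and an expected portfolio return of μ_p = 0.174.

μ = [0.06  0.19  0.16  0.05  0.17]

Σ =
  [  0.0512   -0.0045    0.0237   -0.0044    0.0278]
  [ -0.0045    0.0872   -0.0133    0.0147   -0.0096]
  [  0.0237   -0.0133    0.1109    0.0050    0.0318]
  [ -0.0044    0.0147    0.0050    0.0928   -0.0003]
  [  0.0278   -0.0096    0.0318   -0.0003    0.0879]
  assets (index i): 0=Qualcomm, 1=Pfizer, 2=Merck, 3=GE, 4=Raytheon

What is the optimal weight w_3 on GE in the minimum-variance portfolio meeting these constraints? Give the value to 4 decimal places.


0.0254

g=Σ⁻¹μ = [-0.1645  2.5511  1.2624  0.0647  1.8082]
h=Σ⁻¹𝟙 = [15.8972  12.1166  4.9558  9.3624  5.9112]
a=μᵀg=0.987457  b=𝟙ᵀg=5.521939  c=𝟙ᵀh=48.243169  D=ac−b²=17.146230
λ₁=(c·0.174−b)/D = (48.243169·0.174−5.521939)/17.146230 = 0.167522
λ₂=(a−b·0.174)/D = (0.987457−5.521939·0.174)/17.146230 = 0.001554
w* = 0.167522·g + 0.001554·h:
  w_0 = 0.167522·-0.1645 + 0.001554·15.8972 = -0.0029  (Qualcomm)
  w_1 = 0.167522·2.5511 + 0.001554·12.1166 = 0.4462  (Pfizer)
  w_2 = 0.167522·1.2624 + 0.001554·4.9558 = 0.2192  (Merck)
  w_3 = 0.167522·0.0647 + 0.001554·9.3624 = 0.0254  (GE)
  w_4 = 0.167522·1.8082 + 0.001554·5.9112 = 0.3121  (Raytheon)
Σw_i=1.0000  μᵀw=0.1740
σ²=wᵀΣw=λ₁·μ_p+λ₂ = 0.167522·0.174 + 0.001554 = 0.030702 ≈ 0.0307


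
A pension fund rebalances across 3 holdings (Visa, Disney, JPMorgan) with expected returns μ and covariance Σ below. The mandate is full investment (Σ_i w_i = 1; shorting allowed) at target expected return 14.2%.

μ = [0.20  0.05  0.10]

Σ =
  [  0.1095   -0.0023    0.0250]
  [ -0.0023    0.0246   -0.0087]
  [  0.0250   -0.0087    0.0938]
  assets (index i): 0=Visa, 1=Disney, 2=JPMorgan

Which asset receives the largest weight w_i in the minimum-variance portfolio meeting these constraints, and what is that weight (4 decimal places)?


Visa (0.5666)

u=Σ⁻¹μ = [1.6852  2.4899  0.8479]
v=Σ⁻¹𝟙 = [7.1240  45.9216  13.0215]
a=μᵀu=0.546327  b=𝟙ᵀu=5.023040  c=𝟙ᵀv=66.067187  D=ac−b²=10.863347
λ₁=(c·0.142−b)/D = (66.067187·0.142−5.023040)/10.863347 = 0.401212
λ₂=(a−b·0.142)/D = (0.546327−5.023040·0.142)/10.863347 = -0.015368
w* = 0.401212·u + -0.015368·v:
  w_0 = 0.401212·1.6852 + -0.015368·7.1240 = 0.5666  (Visa)
  w_1 = 0.401212·2.4899 + -0.015368·45.9216 = 0.2933  (Disney)
  w_2 = 0.401212·0.8479 + -0.015368·13.0215 = 0.1401  (JPMorgan)
Σw_i=1.0000  μᵀw=0.1420
σ²=wᵀΣw=λ₁·μ_p+λ₂ = 0.401212·0.142 + -0.015368 = 0.041604 ≈ 0.0416


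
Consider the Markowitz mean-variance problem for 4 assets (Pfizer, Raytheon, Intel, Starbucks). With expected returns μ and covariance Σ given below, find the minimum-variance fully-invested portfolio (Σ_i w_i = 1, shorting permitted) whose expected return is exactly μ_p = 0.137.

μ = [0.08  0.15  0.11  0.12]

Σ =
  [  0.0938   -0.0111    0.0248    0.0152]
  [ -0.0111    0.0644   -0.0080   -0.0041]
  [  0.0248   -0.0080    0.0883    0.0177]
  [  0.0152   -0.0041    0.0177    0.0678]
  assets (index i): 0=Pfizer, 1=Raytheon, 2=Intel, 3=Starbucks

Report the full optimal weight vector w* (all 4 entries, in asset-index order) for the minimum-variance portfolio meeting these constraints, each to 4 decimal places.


g=Σ⁻¹μ = [0.6576  2.6634  0.9970  1.5233]
h=Σ⁻¹𝟙 = [8.8132  18.8144  8.1946  11.7719]
a=μᵀg=0.744577  b=𝟙ᵀg=5.841255  c=𝟙ᵀh=47.594145  D=ac−b²=1.317253
λ₁=(c·0.137−b)/D = (47.594145·0.137−5.841255)/1.317253 = 0.515576
λ₂=(a−b·0.137)/D = (0.744577−5.841255·0.137)/1.317253 = -0.042266
w* = 0.515576·g + -0.042266·h:
  w_0 = 0.515576·0.6576 + -0.042266·8.8132 = -0.0335  (Pfizer)
  w_1 = 0.515576·2.6634 + -0.042266·18.8144 = 0.5780  (Raytheon)
  w_2 = 0.515576·0.9970 + -0.042266·8.1946 = 0.1677  (Intel)
  w_3 = 0.515576·1.5233 + -0.042266·11.7719 = 0.2878  (Starbucks)
Σw_i=1.0000  μᵀw=0.1370
σ²=wᵀΣw=λ₁·μ_p+λ₂ = 0.515576·0.137 + -0.042266 = 0.028368 ≈ 0.0284

-0.0335  0.5780  0.1677  0.2878


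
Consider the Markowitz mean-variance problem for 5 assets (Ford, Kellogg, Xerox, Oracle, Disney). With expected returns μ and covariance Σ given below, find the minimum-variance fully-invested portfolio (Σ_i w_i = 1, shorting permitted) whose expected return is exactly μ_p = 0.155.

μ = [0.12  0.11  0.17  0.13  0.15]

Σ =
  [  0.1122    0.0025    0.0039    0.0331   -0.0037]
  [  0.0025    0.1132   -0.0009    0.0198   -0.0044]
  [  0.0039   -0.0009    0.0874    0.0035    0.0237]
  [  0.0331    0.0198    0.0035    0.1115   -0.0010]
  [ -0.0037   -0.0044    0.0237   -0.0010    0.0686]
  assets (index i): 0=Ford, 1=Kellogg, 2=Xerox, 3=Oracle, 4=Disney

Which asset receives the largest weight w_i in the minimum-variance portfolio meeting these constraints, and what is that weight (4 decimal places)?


Xerox (0.4728)

u=Σ⁻¹μ = [0.8467  0.9079  1.3942  0.7259  1.8194]
v=Σ⁻¹𝟙 = [7.3669  8.3292  7.4644  5.1849  13.0056]
a=μᵀu=0.805761  b=𝟙ᵀu=5.694062  c=𝟙ᵀv=41.350982  D=ac−b²=0.896652
λ₁=(c·0.155−b)/D = (41.350982·0.155−5.694062)/0.896652 = 0.797791
λ₂=(a−b·0.155)/D = (0.805761−5.694062·0.155)/0.896652 = -0.085673
w* = 0.797791·u + -0.085673·v:
  w_0 = 0.797791·0.8467 + -0.085673·7.3669 = 0.0443  (Ford)
  w_1 = 0.797791·0.9079 + -0.085673·8.3292 = 0.0107  (Kellogg)
  w_2 = 0.797791·1.3942 + -0.085673·7.4644 = 0.4728  (Xerox)
  w_3 = 0.797791·0.7259 + -0.085673·5.1849 = 0.1349  (Oracle)
  w_4 = 0.797791·1.8194 + -0.085673·13.0056 = 0.3373  (Disney)
Σw_i=1.0000  μᵀw=0.1550
σ²=wᵀΣw=λ₁·μ_p+λ₂ = 0.797791·0.155 + -0.085673 = 0.037984 ≈ 0.0380


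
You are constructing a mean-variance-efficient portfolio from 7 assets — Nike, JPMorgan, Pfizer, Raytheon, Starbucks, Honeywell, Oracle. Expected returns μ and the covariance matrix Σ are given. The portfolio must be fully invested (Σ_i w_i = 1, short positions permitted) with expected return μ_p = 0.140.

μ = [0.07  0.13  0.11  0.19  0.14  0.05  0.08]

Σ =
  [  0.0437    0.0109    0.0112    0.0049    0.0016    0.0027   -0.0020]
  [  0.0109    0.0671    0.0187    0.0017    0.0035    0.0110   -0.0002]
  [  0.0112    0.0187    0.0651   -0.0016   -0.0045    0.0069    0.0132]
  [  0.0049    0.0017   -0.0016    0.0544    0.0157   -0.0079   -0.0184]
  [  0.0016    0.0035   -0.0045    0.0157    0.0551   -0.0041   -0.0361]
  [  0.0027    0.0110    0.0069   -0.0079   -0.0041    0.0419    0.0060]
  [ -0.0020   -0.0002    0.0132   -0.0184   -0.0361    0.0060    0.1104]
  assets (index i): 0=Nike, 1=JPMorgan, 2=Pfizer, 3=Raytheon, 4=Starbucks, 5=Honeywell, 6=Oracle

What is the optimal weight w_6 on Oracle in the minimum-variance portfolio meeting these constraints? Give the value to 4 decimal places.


u=Σ⁻¹μ = [0.5846  1.1040  0.9950  3.4711  3.0320  1.3503  2.1148]
v=Σ⁻¹𝟙 = [16.1767  4.5162  7.1803  19.2124  26.8546  23.9592  19.1819]
a=μᵀu=1.614582  b=𝟙ᵀu=12.651799  c=𝟙ᵀv=117.081140  D=ac−b²=28.969061
λ₁=(c·0.140−b)/D = (117.081140·0.140−12.651799)/28.969061 = 0.129088
λ₂=(a−b·0.140)/D = (1.614582−12.651799·0.140)/28.969061 = -0.005408
w* = 0.129088·u + -0.005408·v:
  w_0 = 0.129088·0.5846 + -0.005408·16.1767 = -0.0120  (Nike)
  w_1 = 0.129088·1.1040 + -0.005408·4.5162 = 0.1181  (JPMorgan)
  w_2 = 0.129088·0.9950 + -0.005408·7.1803 = 0.0896  (Pfizer)
  w_3 = 0.129088·3.4711 + -0.005408·19.2124 = 0.3442  (Raytheon)
  w_4 = 0.129088·3.0320 + -0.005408·26.8546 = 0.2462  (Starbucks)
  w_5 = 0.129088·1.3503 + -0.005408·23.9592 = 0.0447  (Honeywell)
  w_6 = 0.129088·2.1148 + -0.005408·19.1819 = 0.1693  (Oracle)
Σw_i=1.0000  μᵀw=0.1400
σ²=wᵀΣw=λ₁·μ_p+λ₂ = 0.129088·0.140 + -0.005408 = 0.012664 ≈ 0.0127

0.1693


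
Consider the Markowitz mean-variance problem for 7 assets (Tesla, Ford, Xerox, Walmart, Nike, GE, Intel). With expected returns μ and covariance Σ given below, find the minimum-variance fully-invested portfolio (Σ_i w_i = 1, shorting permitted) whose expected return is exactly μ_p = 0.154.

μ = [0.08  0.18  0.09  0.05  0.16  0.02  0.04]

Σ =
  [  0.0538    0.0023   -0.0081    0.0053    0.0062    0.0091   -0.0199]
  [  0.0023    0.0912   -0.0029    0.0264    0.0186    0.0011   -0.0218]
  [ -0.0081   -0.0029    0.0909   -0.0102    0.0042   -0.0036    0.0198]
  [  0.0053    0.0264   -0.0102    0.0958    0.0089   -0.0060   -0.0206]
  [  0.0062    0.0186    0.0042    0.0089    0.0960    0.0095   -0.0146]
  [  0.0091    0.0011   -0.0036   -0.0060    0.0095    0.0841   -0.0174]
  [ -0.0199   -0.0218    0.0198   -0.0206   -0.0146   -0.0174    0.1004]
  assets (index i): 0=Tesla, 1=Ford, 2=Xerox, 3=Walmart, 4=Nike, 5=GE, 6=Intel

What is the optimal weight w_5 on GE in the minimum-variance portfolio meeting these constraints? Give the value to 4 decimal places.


p=Σ⁻¹μ = [1.8091  1.9491  0.9045  0.1408  1.2920  0.1779  1.2494]
q=Σ⁻¹𝟙 = [22.9827  10.5654  10.4628  12.0398  7.0657  14.0528  20.6794]
a=μᵀp=0.844260  b=𝟙ᵀp=7.522778  c=𝟙ᵀq=97.848646  D=ac−b²=26.017489
λ₁=(c·0.154−b)/D = (97.848646·0.154−7.522778)/26.017489 = 0.290032
λ₂=(a−b·0.154)/D = (0.844260−7.522778·0.154)/26.017489 = -0.012078
w* = 0.290032·p + -0.012078·q:
  w_0 = 0.290032·1.8091 + -0.012078·22.9827 = 0.2471  (Tesla)
  w_1 = 0.290032·1.9491 + -0.012078·10.5654 = 0.4377  (Ford)
  w_2 = 0.290032·0.9045 + -0.012078·10.4628 = 0.1360  (Xerox)
  w_3 = 0.290032·0.1408 + -0.012078·12.0398 = -0.1046  (Walmart)
  w_4 = 0.290032·1.2920 + -0.012078·7.0657 = 0.2894  (Nike)
  w_5 = 0.290032·0.1779 + -0.012078·14.0528 = -0.1181  (GE)
  w_6 = 0.290032·1.2494 + -0.012078·20.6794 = 0.1126  (Intel)
Σw_i=1.0000  μᵀw=0.1540
σ²=wᵀΣw=λ₁·μ_p+λ₂ = 0.290032·0.154 + -0.012078 = 0.032587 ≈ 0.0326

-0.1181


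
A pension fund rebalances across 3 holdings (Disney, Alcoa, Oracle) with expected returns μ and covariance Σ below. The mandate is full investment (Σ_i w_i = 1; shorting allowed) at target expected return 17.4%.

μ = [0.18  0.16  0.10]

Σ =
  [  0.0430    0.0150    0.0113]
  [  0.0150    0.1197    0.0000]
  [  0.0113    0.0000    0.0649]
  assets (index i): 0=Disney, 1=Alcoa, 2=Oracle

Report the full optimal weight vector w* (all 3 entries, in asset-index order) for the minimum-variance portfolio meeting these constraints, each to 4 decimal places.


0.8069  0.1575  0.0356

g=Σ⁻¹μ = [3.6406  0.8805  0.9070]
h=Σ⁻¹𝟙 = [17.8933  6.1120  12.2928]
a=μᵀg=0.886872  b=𝟙ᵀg=5.427990  c=𝟙ᵀh=36.298091  D=ac−b²=2.728697
λ₁=(c·0.174−b)/D = (36.298091·0.174−5.427990)/2.728697 = 0.325385
λ₂=(a−b·0.174)/D = (0.886872−5.427990·0.174)/2.728697 = -0.021108
w* = 0.325385·g + -0.021108·h:
  w_0 = 0.325385·3.6406 + -0.021108·17.8933 = 0.8069  (Disney)
  w_1 = 0.325385·0.8805 + -0.021108·6.1120 = 0.1575  (Alcoa)
  w_2 = 0.325385·0.9070 + -0.021108·12.2928 = 0.0356  (Oracle)
Σw_i=1.0000  μᵀw=0.1740
σ²=wᵀΣw=λ₁·μ_p+λ₂ = 0.325385·0.174 + -0.021108 = 0.035509 ≈ 0.0355


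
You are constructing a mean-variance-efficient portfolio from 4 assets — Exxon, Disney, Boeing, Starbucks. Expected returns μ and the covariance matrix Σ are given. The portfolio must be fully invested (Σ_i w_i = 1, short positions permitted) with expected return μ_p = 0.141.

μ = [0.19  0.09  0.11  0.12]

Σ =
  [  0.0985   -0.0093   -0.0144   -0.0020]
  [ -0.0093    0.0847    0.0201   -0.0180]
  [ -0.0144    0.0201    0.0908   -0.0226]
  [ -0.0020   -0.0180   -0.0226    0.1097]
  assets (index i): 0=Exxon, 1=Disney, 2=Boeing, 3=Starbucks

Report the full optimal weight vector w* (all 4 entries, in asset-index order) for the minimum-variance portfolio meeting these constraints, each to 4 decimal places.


u=Σ⁻¹μ = [2.3355  1.2713  1.7236  1.7002]
v=Σ⁻¹𝟙 = [13.7059  13.0735  13.8690  14.3680]
a=μᵀu=0.951767  b=𝟙ᵀu=7.030493  c=𝟙ᵀv=55.016437  D=ac−b²=2.934988
λ₁=(c·0.141−b)/D = (55.016437·0.141−7.030493)/2.934988 = 0.247641
λ₂=(a−b·0.141)/D = (0.951767−7.030493·0.141)/2.934988 = -0.013469
w* = 0.247641·u + -0.013469·v:
  w_0 = 0.247641·2.3355 + -0.013469·13.7059 = 0.3937  (Exxon)
  w_1 = 0.247641·1.2713 + -0.013469·13.0735 = 0.1387  (Disney)
  w_2 = 0.247641·1.7236 + -0.013469·13.8690 = 0.2400  (Boeing)
  w_3 = 0.247641·1.7002 + -0.013469·14.3680 = 0.2275  (Starbucks)
Σw_i=1.0000  μᵀw=0.1410
σ²=wᵀΣw=λ₁·μ_p+λ₂ = 0.247641·0.141 + -0.013469 = 0.021448 ≈ 0.0214

0.3937  0.1387  0.2400  0.2275


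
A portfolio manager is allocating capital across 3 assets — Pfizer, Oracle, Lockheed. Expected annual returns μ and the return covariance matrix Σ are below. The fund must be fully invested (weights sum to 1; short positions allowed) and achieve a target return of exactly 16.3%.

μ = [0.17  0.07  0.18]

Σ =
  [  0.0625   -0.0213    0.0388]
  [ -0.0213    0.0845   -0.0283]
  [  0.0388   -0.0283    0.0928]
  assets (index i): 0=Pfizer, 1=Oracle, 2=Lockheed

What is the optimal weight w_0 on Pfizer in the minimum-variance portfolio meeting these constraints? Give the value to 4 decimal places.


0.5376

u=Σ⁻¹μ = [2.4465  1.9514  1.5119]
v=Σ⁻¹𝟙 = [16.5145  19.2608  9.7448]
a=μᵀu=0.824639  b=𝟙ᵀu=5.909785  c=𝟙ᵀv=45.520097  D=ac−b²=2.612085
λ₁=(c·0.163−b)/D = (45.520097·0.163−5.909785)/2.612085 = 0.578079
λ₂=(a−b·0.163)/D = (0.824639−5.909785·0.163)/2.612085 = -0.053082
w* = 0.578079·u + -0.053082·v:
  w_0 = 0.578079·2.4465 + -0.053082·16.5145 = 0.5376  (Pfizer)
  w_1 = 0.578079·1.9514 + -0.053082·19.2608 = 0.1057  (Oracle)
  w_2 = 0.578079·1.5119 + -0.053082·9.7448 = 0.3567  (Lockheed)
Σw_i=1.0000  μᵀw=0.1630
σ²=wᵀΣw=λ₁·μ_p+λ₂ = 0.578079·0.163 + -0.053082 = 0.041144 ≈ 0.0411


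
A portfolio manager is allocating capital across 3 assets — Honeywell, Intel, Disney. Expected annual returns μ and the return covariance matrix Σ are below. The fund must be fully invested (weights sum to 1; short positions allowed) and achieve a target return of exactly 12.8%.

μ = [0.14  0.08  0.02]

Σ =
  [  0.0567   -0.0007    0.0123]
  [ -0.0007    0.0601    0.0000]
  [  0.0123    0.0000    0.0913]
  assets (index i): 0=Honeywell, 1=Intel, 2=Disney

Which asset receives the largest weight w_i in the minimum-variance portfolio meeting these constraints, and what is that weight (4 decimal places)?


x=Σ⁻¹μ = [2.5118  1.3604  -0.1193]
y=Σ⁻¹𝟙 = [15.9340  16.8245  8.8063]
a=μᵀx=0.458097  b=𝟙ᵀx=3.752853  c=𝟙ᵀy=41.564822  D=ac−b²=4.956835
λ₁=(c·0.128−b)/D = (41.564822·0.128−3.752853)/4.956835 = 0.316219
λ₂=(a−b·0.128)/D = (0.458097−3.752853·0.128)/4.956835 = -0.004492
w* = 0.316219·x + -0.004492·y:
  w_0 = 0.316219·2.5118 + -0.004492·15.9340 = 0.7227  (Honeywell)
  w_1 = 0.316219·1.3604 + -0.004492·16.8245 = 0.3546  (Intel)
  w_2 = 0.316219·-0.1193 + -0.004492·8.8063 = -0.0773  (Disney)
Σw_i=1.0000  μᵀw=0.1280
σ²=wᵀΣw=λ₁·μ_p+λ₂ = 0.316219·0.128 + -0.004492 = 0.035984 ≈ 0.0360

Honeywell (0.7227)


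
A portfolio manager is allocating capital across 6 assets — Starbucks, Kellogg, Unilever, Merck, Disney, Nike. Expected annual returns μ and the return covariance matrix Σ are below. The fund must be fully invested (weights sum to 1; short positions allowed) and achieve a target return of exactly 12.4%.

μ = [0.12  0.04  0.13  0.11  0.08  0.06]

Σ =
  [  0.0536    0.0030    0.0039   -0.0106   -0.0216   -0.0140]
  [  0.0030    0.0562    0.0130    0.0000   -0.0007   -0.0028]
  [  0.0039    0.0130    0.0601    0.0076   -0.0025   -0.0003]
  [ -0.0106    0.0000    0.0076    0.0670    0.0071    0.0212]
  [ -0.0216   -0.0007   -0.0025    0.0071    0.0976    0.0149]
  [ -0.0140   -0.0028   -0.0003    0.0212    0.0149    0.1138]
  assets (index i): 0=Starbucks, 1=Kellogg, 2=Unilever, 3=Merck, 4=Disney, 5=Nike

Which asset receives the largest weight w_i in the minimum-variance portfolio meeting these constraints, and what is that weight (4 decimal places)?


g=Σ⁻¹μ = [3.0880  0.1747  1.7754  1.6482  1.3642  0.4305]
h=Σ⁻¹𝟙 = [27.8154  14.4449  10.5795  14.0312  14.5225  8.0772]
a=μᵀg=0.924605  b=𝟙ᵀg=8.480847  c=𝟙ᵀh=89.470745  D=ac−b²=10.800329
λ₁=(c·0.124−b)/D = (89.470745·0.124−8.480847)/10.800329 = 0.241986
λ₂=(a−b·0.124)/D = (0.924605−8.480847·0.124)/10.800329 = -0.011761
w* = 0.241986·g + -0.011761·h:
  w_0 = 0.241986·3.0880 + -0.011761·27.8154 = 0.4201  (Starbucks)
  w_1 = 0.241986·0.1747 + -0.011761·14.4449 = -0.1276  (Kellogg)
  w_2 = 0.241986·1.7754 + -0.011761·10.5795 = 0.3052  (Unilever)
  w_3 = 0.241986·1.6482 + -0.011761·14.0312 = 0.2338  (Merck)
  w_4 = 0.241986·1.3642 + -0.011761·14.5225 = 0.1593  (Disney)
  w_5 = 0.241986·0.4305 + -0.011761·8.0772 = 0.0092  (Nike)
Σw_i=1.0000  μᵀw=0.1240
σ²=wᵀΣw=λ₁·μ_p+λ₂ = 0.241986·0.124 + -0.011761 = 0.018245 ≈ 0.0182

Starbucks (0.4201)


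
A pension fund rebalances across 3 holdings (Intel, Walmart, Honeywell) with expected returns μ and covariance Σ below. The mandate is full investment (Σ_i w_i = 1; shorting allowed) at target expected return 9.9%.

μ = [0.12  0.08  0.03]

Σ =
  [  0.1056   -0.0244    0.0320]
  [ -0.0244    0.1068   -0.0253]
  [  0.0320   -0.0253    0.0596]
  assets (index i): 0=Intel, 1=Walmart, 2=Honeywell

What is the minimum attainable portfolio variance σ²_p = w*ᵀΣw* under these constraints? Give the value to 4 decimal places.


p=Σ⁻¹μ = [1.3112  1.1130  0.2718]
q=Σ⁻¹𝟙 = [7.1499  15.6343  19.5763]
a=μᵀp=0.254536  b=𝟙ᵀp=2.696024  c=𝟙ᵀq=42.360528  D=ac−b²=3.513728
λ₁=(c·0.099−b)/D = (42.360528·0.099−2.696024)/3.513728 = 0.426234
λ₂=(a−b·0.099)/D = (0.254536−2.696024·0.099)/3.513728 = -0.003521
w* = 0.426234·p + -0.003521·q:
  w_0 = 0.426234·1.3112 + -0.003521·7.1499 = 0.5337  (Intel)
  w_1 = 0.426234·1.1130 + -0.003521·15.6343 = 0.4194  (Walmart)
  w_2 = 0.426234·0.2718 + -0.003521·19.5763 = 0.0470  (Honeywell)
Σw_i=1.0000  μᵀw=0.0990
σ²=wᵀΣw=λ₁·μ_p+λ₂ = 0.426234·0.099 + -0.003521 = 0.038676 ≈ 0.0387

0.0387


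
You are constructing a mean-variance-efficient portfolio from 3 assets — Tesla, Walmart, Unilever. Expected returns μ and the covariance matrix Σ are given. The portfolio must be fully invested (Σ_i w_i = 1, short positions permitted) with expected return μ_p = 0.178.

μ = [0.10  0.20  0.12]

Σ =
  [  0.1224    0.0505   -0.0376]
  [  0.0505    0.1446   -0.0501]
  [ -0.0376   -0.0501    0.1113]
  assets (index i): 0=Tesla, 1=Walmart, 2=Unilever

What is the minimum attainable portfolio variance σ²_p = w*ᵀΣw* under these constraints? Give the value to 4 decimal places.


0.0575

x=Σ⁻¹μ = [0.7034  1.8878  2.1655]
y=Σ⁻¹𝟙 = [9.3459  9.3106  16.3330]
a=μᵀx=0.707758  b=𝟙ᵀx=4.756682  c=𝟙ᵀy=34.989565  D=ac−b²=2.138107
λ₁=(c·0.178−b)/D = (34.989565·0.178−4.756682)/2.138107 = 0.688207
λ₂=(a−b·0.178)/D = (0.707758−4.756682·0.178)/2.138107 = -0.064979
w* = 0.688207·x + -0.064979·y:
  w_0 = 0.688207·0.7034 + -0.064979·9.3459 = -0.1232  (Tesla)
  w_1 = 0.688207·1.8878 + -0.064979·9.3106 = 0.6942  (Walmart)
  w_2 = 0.688207·2.1655 + -0.064979·16.3330 = 0.4290  (Unilever)
Σw_i=1.0000  μᵀw=0.1780
σ²=wᵀΣw=λ₁·μ_p+λ₂ = 0.688207·0.178 + -0.064979 = 0.057522 ≈ 0.0575


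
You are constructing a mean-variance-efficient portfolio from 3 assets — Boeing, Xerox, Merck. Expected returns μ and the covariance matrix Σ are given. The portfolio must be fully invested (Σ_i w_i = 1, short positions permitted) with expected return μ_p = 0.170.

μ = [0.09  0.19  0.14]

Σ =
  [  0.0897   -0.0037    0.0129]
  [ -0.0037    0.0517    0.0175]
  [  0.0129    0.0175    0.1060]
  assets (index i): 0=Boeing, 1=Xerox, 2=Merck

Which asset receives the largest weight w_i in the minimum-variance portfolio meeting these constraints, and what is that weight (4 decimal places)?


x=Σ⁻¹μ = [1.0625  3.5459  0.6060]
y=Σ⁻¹𝟙 = [11.1858  18.4409  5.0282]
a=μᵀx=0.854196  b=𝟙ᵀx=5.214439  c=𝟙ᵀy=34.654895  D=ac−b²=2.411699
λ₁=(c·0.170−b)/D = (34.654895·0.170−5.214439)/2.411699 = 0.280671
λ₂=(a−b·0.170)/D = (0.854196−5.214439·0.170)/2.411699 = -0.013376
w* = 0.280671·x + -0.013376·y:
  w_0 = 0.280671·1.0625 + -0.013376·11.1858 = 0.1486  (Boeing)
  w_1 = 0.280671·3.5459 + -0.013376·18.4409 = 0.7486  (Xerox)
  w_2 = 0.280671·0.6060 + -0.013376·5.0282 = 0.1028  (Merck)
Σw_i=1.0000  μᵀw=0.1700
σ²=wᵀΣw=λ₁·μ_p+λ₂ = 0.280671·0.170 + -0.013376 = 0.034338 ≈ 0.0343

Xerox (0.7486)


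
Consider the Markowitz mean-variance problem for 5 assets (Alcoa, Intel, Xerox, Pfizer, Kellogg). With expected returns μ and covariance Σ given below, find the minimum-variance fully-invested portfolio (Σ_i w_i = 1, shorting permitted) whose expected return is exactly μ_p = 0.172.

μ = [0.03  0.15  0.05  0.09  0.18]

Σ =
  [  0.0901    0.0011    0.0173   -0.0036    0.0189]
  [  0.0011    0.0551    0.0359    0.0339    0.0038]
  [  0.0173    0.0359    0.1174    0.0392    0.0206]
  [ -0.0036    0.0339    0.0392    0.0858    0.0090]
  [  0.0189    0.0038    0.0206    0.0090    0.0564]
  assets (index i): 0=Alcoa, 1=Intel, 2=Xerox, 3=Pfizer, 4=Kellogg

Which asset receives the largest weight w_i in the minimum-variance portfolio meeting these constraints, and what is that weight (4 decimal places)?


Kellogg (0.5338)

u=Σ⁻¹μ = [-0.2254  3.2839  -1.1169  -0.1119  3.4715]
v=Σ⁻¹𝟙 = [8.5747  14.5951  -1.4078  5.4738  13.5144]
a=μᵀu=1.044795  b=𝟙ᵀu=5.301358  c=𝟙ᵀv=40.750259  D=ac−b²=14.471262
λ₁=(c·0.172−b)/D = (40.750259·0.172−5.301358)/14.471262 = 0.118005
λ₂=(a−b·0.172)/D = (1.044795−5.301358·0.172)/14.471262 = 0.009188
w* = 0.118005·u + 0.009188·v:
  w_0 = 0.118005·-0.2254 + 0.009188·8.5747 = 0.0522  (Alcoa)
  w_1 = 0.118005·3.2839 + 0.009188·14.5951 = 0.5216  (Intel)
  w_2 = 0.118005·-1.1169 + 0.009188·-1.4078 = -0.1447  (Xerox)
  w_3 = 0.118005·-0.1119 + 0.009188·5.4738 = 0.0371  (Pfizer)
  w_4 = 0.118005·3.4715 + 0.009188·13.5144 = 0.5338  (Kellogg)
Σw_i=1.0000  μᵀw=0.1720
σ²=wᵀΣw=λ₁·μ_p+λ₂ = 0.118005·0.172 + 0.009188 = 0.029485 ≈ 0.0295
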